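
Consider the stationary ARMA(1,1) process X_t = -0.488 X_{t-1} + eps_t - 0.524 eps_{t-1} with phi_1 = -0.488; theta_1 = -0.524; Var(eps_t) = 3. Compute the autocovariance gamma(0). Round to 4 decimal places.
\gamma(0) = 7.0328

Multiply the model equation by X_{t-k} and take expectations. With theta_0 = psi_0 = 1 and psi_j the MA(infinity) weights, this gives
  gamma(k) - sum_i phi_i gamma(k-i) = c_k,
  c_k = sigma^2 * sum_{j=k..q} theta_j psi_{j-k}   (c_k = 0 for k > q),
using gamma(-m) = gamma(m).
psi-weights needed (psi_j = theta_j + sum_i phi_i psi_{j-i}):
  psi_1 = theta_1 + phi_1 = -0.524 + (-0.488) = -1.012
Right-hand sides:
  c_0 = sigma^2 (1 + theta_1 psi_1) = 3 * (1 + (-0.524)(-1.012)) = 3 * 1.530288 = 4.590864
  c_1 = sigma^2 theta_1 = 3 * (-0.524) = -1.572
  c_2 = 0
Equations for k = 0 and k = 1 (AR order 1):
  gamma(0) = phi_1 gamma(1) + c_0
  gamma(1) = phi_1 gamma(0) + c_1
Substituting the second into the first: gamma(0) (1 - phi_1^2) = c_0 + phi_1 c_1, so
  gamma(0) = (c_0 + phi_1 c_1) / (1 - phi_1^2) = (4.590864 + (-0.488)(-1.572)) / (1 - (-0.488)^2) = 5.358 / 0.761856 = 7.032825.
Therefore gamma(0) = 7.0328 (to 4 decimal places).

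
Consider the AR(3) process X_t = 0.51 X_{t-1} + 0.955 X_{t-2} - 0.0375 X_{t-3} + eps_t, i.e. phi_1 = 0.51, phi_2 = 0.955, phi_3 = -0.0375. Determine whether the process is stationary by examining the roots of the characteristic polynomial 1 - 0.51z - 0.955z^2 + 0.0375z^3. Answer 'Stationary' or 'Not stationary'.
\text{Not stationary}

The AR(p) characteristic polynomial is P(z) = 1 - 0.51z - 0.955z^2 + 0.0375z^3.
Stationarity requires all roots to lie outside the unit circle, i.e. |z| > 1 for every root.
Degree 3: look for a simple real root z0 first, then factor out (1 - z/z0) and solve the remaining quadratic.
Testing z0 = 0.8: P(0.8) = 1 + (-0.51)(0.8) + (-0.955)(0.8)^2 + (0.0375)(0.8)^3
  = 1 + (-0.408) + (-0.6112) + (0.0192) = 0.  So z_0 = 0.8 is a root, |z_0| = 0.8.
Divide out the factor (1 - 1.25 z) = (1 - z/z0) (since 1/z0 = 1.25):
  P(z) = (1 - 1.25 z)(1 + (0.74) z + (-0.03) z^2)
  [check: z-coef 0.74 - (1.25) = -0.51; z^2-coef -0.03 - (1.25)(0.74) = -0.955; z^3-coef -(1.25)(-0.03) = 0.0375.]
Remaining roots from the quadratic factor 1 + (0.74) z + (-0.03) z^2:
  Set 1 + (0.74) z + (-0.03) z^2 = 0, i.e. a z^2 + b z + c = 0 with a = -0.03, b = 0.74, c = 1.
  Discriminant D = b^2 - 4ac = (0.74)^2 - 4*(-0.03)*1 = 0.5476 - (-0.12) = 0.6676.
  D >= 0, so the roots are real: z = (-b +/- sqrt(D)) / (2a) = (-0.74 +/- 0.817068) / (-0.06).
    z_1 = (-0.74 + 0.817068) / (-0.06) = -1.2845,   |z_1| = 1.2845.
    z_2 = (-0.74 - 0.817068) / (-0.06) = 25.9511,   |z_2| = 25.9511.
Moduli of all roots: 0.8000, 1.2845, 25.9511.
All moduli strictly greater than 1? No.
Verdict: Not stationary.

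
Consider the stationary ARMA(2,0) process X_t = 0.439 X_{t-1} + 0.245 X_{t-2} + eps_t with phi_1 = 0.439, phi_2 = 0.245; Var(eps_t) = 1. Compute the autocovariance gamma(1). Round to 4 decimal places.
\gamma(1) = 0.9346

Multiply the model equation by X_{t-k} and take expectations. With theta_0 = psi_0 = 1 and psi_j the MA(infinity) weights, this gives
  gamma(k) - sum_i phi_i gamma(k-i) = c_k,
  c_k = sigma^2 * sum_{j=k..q} theta_j psi_{j-k}   (c_k = 0 for k > q),
using gamma(-m) = gamma(m).
Pure AR (q = 0): c_0 = sigma^2 = 1, c_k = 0 for k >= 1.
Equations for k = 0, 1, 2 (AR order 2, c_2 = 0):
  (E0) gamma(0) = phi_1 gamma(1) + phi_2 gamma(2) + c_0
  (E1) gamma(1) = phi_1 gamma(0) + phi_2 gamma(1) + c_1
  (E2) gamma(2) = phi_1 gamma(1) + phi_2 gamma(0)
From (E1): gamma(1) = A gamma(0) + B with
  A = phi_1 / (1 - phi_2) = 0.439 / 0.755 = 0.581457,   B = c_1 / (1 - phi_2) = 0 / 0.755 = 0.
Insert (E2) into (E0): gamma(0) (1 - phi_2^2) = phi_1 (1 + phi_2) gamma(1) + c_0.
  phi_1 (1 + phi_2) = (0.439)(1.245) = 0.546555,   1 - phi_2^2 = 0.939975.
Replace gamma(1) by A gamma(0) + B and collect gamma(0):
  gamma(0) [0.939975 - (0.546555)(0.581457)] = c_0 = 1
  gamma(0) * 0.622177 = 1
  gamma(0) = 1 / 0.622177 = 1.60726.
  gamma(1) = A gamma(0) = (0.581457)(1.60726) = 0.934553.
Therefore gamma(1) = 0.9346 (to 4 decimal places).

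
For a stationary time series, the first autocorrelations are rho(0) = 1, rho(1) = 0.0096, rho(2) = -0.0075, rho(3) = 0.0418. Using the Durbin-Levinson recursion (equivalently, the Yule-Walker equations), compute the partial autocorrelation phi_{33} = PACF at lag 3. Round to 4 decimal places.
\phi_{33} = 0.0420

The PACF at lag k is phi_{kk}, the last component of the solution
to the Yule-Walker system G_k phi = r_k where
  (G_k)_{ij} = rho(|i - j|), (r_k)_i = rho(i), i,j = 1..k.
Equivalently, Durbin-Levinson gives phi_{kk} iteratively:
  phi_{11} = rho(1)
  phi_{kk} = [rho(k) - sum_{j=1..k-1} phi_{k-1,j} rho(k-j)]
            / [1 - sum_{j=1..k-1} phi_{k-1,j} rho(j)],
  phi_{k,j} = phi_{k-1,j} - phi_{kk} phi_{k-1,k-j},  j = 1..k-1.
Step k = 1:
  phi_11 = rho(1) = 0.0096.
Step k = 2:
  phi_22 = [rho(2) - phi_11 rho(1)] / [1 - phi_11 rho(1)] = [-0.0075 - (0.0096)(0.0096)] / [1 - (0.0096)(0.0096)]
         = -0.00759216 / 0.99990784 = -0.007593.
  Update: phi_21 = phi_11 - phi_22 phi_11 = 0.0096 - (-0.007593)(0.0096) = 0.009673.
Step k = 3:
  phi_33 = [rho(3) - phi_21 rho(2) - phi_22 rho(1)] / [1 - phi_21 rho(1) - phi_22 rho(2)]
    numerator   = 0.0418 - (0.009673)(-0.0075) - (-0.007593)(0.0096) = 0.04194544
    denominator = 1 - (0.009673)(0.0096) - (-0.007593)(-0.0075) = 0.99985019
  phi_33 = 0.04194544 / 0.99985019 = 0.042.
Therefore phi_{33} = 0.0420.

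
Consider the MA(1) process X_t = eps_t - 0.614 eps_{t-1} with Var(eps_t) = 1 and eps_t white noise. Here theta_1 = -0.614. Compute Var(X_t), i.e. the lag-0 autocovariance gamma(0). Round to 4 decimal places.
\gamma(0) = 1.3770

For an MA(q) process X_t = eps_t + sum_i theta_i eps_{t-i} with
Var(eps_t) = sigma^2, the variance is
  gamma(0) = sigma^2 * (1 + sum_i theta_i^2).
  sum_i theta_i^2 = (-0.614)^2 = 0.376996.
  gamma(0) = 1 * (1 + 0.376996) = 1 * 1.376996 = 1.376996, which rounds to 1.3770.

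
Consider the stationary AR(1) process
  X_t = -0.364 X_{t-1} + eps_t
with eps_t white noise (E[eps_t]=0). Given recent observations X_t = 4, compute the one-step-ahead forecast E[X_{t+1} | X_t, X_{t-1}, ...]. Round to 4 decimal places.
E[X_{t+1} \mid \mathcal F_t] = -1.4560

For an AR(p) model X_t = c + sum_i phi_i X_{t-i} + eps_t, the
one-step-ahead conditional mean is
  E[X_{t+1} | X_t, ...] = c + sum_i phi_i X_{t+1-i}.
Substitute known values:
  E[X_{t+1} | ...] = (-0.364) * (4)
                   = -1.4560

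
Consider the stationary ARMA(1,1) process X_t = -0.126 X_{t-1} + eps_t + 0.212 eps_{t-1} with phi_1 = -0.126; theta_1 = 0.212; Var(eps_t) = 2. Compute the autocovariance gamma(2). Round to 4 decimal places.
\gamma(2) = -0.0214

Multiply the model equation by X_{t-k} and take expectations. With theta_0 = psi_0 = 1 and psi_j the MA(infinity) weights, this gives
  gamma(k) - sum_i phi_i gamma(k-i) = c_k,
  c_k = sigma^2 * sum_{j=k..q} theta_j psi_{j-k}   (c_k = 0 for k > q),
using gamma(-m) = gamma(m).
psi-weights needed (psi_j = theta_j + sum_i phi_i psi_{j-i}):
  psi_1 = theta_1 + phi_1 = 0.212 + (-0.126) = 0.086
Right-hand sides:
  c_0 = sigma^2 (1 + theta_1 psi_1) = 2 * (1 + (0.212)(0.086)) = 2 * 1.018232 = 2.036464
  c_1 = sigma^2 theta_1 = 2 * (0.212) = 0.424
  c_2 = 0
Equations for k = 0 and k = 1 (AR order 1):
  gamma(0) = phi_1 gamma(1) + c_0
  gamma(1) = phi_1 gamma(0) + c_1
Substituting the second into the first: gamma(0) (1 - phi_1^2) = c_0 + phi_1 c_1, so
  gamma(0) = (c_0 + phi_1 c_1) / (1 - phi_1^2) = (2.036464 + (-0.126)(0.424)) / (1 - (-0.126)^2) = 1.98304 / 0.984124 = 2.015031.
  gamma(1) = phi_1 gamma(0) + c_1 = (-0.126)(2.015031) + (0.424) = 0.170106.
For k = 2 (> q): gamma(2) = phi_1 gamma(1) = (-0.126)(0.170106) = -0.021433.
Therefore gamma(2) = -0.0214 (to 4 decimal places).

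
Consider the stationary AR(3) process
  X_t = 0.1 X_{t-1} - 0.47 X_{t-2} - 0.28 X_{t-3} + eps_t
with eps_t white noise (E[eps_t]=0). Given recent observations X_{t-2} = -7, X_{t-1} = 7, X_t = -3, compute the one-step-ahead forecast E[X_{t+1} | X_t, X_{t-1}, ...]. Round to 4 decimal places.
E[X_{t+1} \mid \mathcal F_t] = -1.6300

For an AR(p) model X_t = c + sum_i phi_i X_{t-i} + eps_t, the
one-step-ahead conditional mean is
  E[X_{t+1} | X_t, ...] = c + sum_i phi_i X_{t+1-i}.
Substitute known values:
  E[X_{t+1} | ...] = (0.1) * (-3) + (-0.47) * (7) + (-0.28) * (-7)
                   = -1.6300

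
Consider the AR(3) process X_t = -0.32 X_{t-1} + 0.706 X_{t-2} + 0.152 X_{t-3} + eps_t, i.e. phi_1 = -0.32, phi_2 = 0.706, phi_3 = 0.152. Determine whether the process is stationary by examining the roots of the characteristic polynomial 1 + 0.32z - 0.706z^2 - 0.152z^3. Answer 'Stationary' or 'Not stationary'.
\text{Stationary}

The AR(p) characteristic polynomial is P(z) = 1 + 0.32z - 0.706z^2 - 0.152z^3.
Stationarity requires all roots to lie outside the unit circle, i.e. |z| > 1 for every root.
Degree 3: look for a simple real root z0 first, then factor out (1 - z/z0) and solve the remaining quadratic.
Testing z0 = 1.25: P(1.25) = 1 + (0.32)(1.25) + (-0.706)(1.25)^2 + (-0.152)(1.25)^3
  = 1 + (0.4) + (-1.103125) + (-0.296875) = 0.  So z_0 = 1.25 is a root, |z_0| = 1.25.
Divide out the factor (1 - 0.8 z) = (1 - z/z0) (since 1/z0 = 0.8):
  P(z) = (1 - 0.8 z)(1 + (1.12) z + (0.19) z^2)
  [check: z-coef 1.12 - (0.8) = 0.32; z^2-coef 0.19 - (0.8)(1.12) = -0.706; z^3-coef -(0.8)(0.19) = -0.152.]
Remaining roots from the quadratic factor 1 + (1.12) z + (0.19) z^2:
  Set 1 + (1.12) z + (0.19) z^2 = 0, i.e. a z^2 + b z + c = 0 with a = 0.19, b = 1.12, c = 1.
  Discriminant D = b^2 - 4ac = (1.12)^2 - 4*(0.19)*1 = 1.2544 - (0.76) = 0.4944.
  D >= 0, so the roots are real: z = (-b +/- sqrt(D)) / (2a) = (-1.12 +/- 0.703136) / (0.38).
    z_1 = (-1.12 + 0.703136) / (0.38) = -1.097,   |z_1| = 1.097.
    z_2 = (-1.12 - 0.703136) / (0.38) = -4.7977,   |z_2| = 4.7977.
Moduli of all roots: 1.2500, 1.0970, 4.7977.
All moduli strictly greater than 1? Yes.
Verdict: Stationary.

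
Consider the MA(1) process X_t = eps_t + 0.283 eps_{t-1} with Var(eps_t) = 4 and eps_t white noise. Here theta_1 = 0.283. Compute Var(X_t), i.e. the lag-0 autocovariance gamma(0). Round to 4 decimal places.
\gamma(0) = 4.3204

For an MA(q) process X_t = eps_t + sum_i theta_i eps_{t-i} with
Var(eps_t) = sigma^2, the variance is
  gamma(0) = sigma^2 * (1 + sum_i theta_i^2).
  sum_i theta_i^2 = (0.283)^2 = 0.080089.
  gamma(0) = 4 * (1 + 0.080089) = 4 * 1.080089 = 4.320356, which rounds to 4.3204.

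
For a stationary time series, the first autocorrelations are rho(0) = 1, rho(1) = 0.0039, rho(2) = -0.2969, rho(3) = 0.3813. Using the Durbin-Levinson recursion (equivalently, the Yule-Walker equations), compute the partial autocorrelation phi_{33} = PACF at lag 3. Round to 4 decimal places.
\phi_{33} = 0.4211

The PACF at lag k is phi_{kk}, the last component of the solution
to the Yule-Walker system G_k phi = r_k where
  (G_k)_{ij} = rho(|i - j|), (r_k)_i = rho(i), i,j = 1..k.
Equivalently, Durbin-Levinson gives phi_{kk} iteratively:
  phi_{11} = rho(1)
  phi_{kk} = [rho(k) - sum_{j=1..k-1} phi_{k-1,j} rho(k-j)]
            / [1 - sum_{j=1..k-1} phi_{k-1,j} rho(j)],
  phi_{k,j} = phi_{k-1,j} - phi_{kk} phi_{k-1,k-j},  j = 1..k-1.
Step k = 1:
  phi_11 = rho(1) = 0.0039.
Step k = 2:
  phi_22 = [rho(2) - phi_11 rho(1)] / [1 - phi_11 rho(1)] = [-0.2969 - (0.0039)(0.0039)] / [1 - (0.0039)(0.0039)]
         = -0.29691521 / 0.99998479 = -0.29692.
  Update: phi_21 = phi_11 - phi_22 phi_11 = 0.0039 - (-0.29692)(0.0039) = 0.005058.
Step k = 3:
  phi_33 = [rho(3) - phi_21 rho(2) - phi_22 rho(1)] / [1 - phi_21 rho(1) - phi_22 rho(2)]
    numerator   = 0.3813 - (0.005058)(-0.2969) - (-0.29692)(0.0039) = 0.3839597
    denominator = 1 - (0.005058)(0.0039) - (-0.29692)(-0.2969) = 0.91182481
  phi_33 = 0.3839597 / 0.91182481 = 0.4211.
Therefore phi_{33} = 0.4211.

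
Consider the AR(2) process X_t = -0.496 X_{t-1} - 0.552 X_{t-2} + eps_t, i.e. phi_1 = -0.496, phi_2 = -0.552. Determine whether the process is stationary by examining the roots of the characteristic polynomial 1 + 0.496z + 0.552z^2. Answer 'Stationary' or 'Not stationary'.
\text{Stationary}

The AR(p) characteristic polynomial is P(z) = 1 + 0.496z + 0.552z^2.
Stationarity requires all roots to lie outside the unit circle, i.e. |z| > 1 for every root.
Set 1 + (0.496) z + (0.552) z^2 = 0, i.e. a z^2 + b z + c = 0 with a = 0.552, b = 0.496, c = 1.
Discriminant D = b^2 - 4ac = (0.496)^2 - 4*(0.552)*1 = 0.246016 - (2.208) = -1.961984.
D < 0, so the roots are the complex-conjugate pair z = (-b +/- i sqrt(-D)) / (2a) = -0.4493 +/- 1.2688i.
For a conjugate pair |z|^2 = z * conj(z) = (product of roots) = c/a = 1/(0.552) = 1.811594, so |z| = sqrt(1.811594) = 1.346 for both roots.
Moduli of all roots: 1.3460, 1.3460.
All moduli strictly greater than 1? Yes.
Verdict: Stationary.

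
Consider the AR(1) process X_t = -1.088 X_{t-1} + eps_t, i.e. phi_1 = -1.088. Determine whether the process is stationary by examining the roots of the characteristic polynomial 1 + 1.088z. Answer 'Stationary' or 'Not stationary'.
\text{Not stationary}

The AR(p) characteristic polynomial is P(z) = 1 + 1.088z.
Stationarity requires all roots to lie outside the unit circle, i.e. |z| > 1 for every root.
This is linear in z: 1 + (1.088) z = 0  =>  z = -1/(1.088) = -0.919118,  |z| = 0.919118.
Moduli of all roots: 0.9191.
All moduli strictly greater than 1? No.
Verdict: Not stationary.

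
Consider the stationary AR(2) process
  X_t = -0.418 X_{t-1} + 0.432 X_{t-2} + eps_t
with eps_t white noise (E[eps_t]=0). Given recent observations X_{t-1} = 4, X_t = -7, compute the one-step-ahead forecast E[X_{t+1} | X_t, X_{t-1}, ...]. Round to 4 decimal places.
E[X_{t+1} \mid \mathcal F_t] = 4.6540

For an AR(p) model X_t = c + sum_i phi_i X_{t-i} + eps_t, the
one-step-ahead conditional mean is
  E[X_{t+1} | X_t, ...] = c + sum_i phi_i X_{t+1-i}.
Substitute known values:
  E[X_{t+1} | ...] = (-0.418) * (-7) + (0.432) * (4)
                   = 4.6540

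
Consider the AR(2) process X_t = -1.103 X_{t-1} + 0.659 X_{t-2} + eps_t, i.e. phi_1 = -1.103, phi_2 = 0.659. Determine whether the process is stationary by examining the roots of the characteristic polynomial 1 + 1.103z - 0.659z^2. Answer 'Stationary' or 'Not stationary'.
\text{Not stationary}

The AR(p) characteristic polynomial is P(z) = 1 + 1.103z - 0.659z^2.
Stationarity requires all roots to lie outside the unit circle, i.e. |z| > 1 for every root.
Set 1 + (1.103) z + (-0.659) z^2 = 0, i.e. a z^2 + b z + c = 0 with a = -0.659, b = 1.103, c = 1.
Discriminant D = b^2 - 4ac = (1.103)^2 - 4*(-0.659)*1 = 1.216609 - (-2.636) = 3.852609.
D >= 0, so the roots are real: z = (-b +/- sqrt(D)) / (2a) = (-1.103 +/- 1.962806) / (-1.318).
  z_1 = (-1.103 + 1.962806) / (-1.318) = -0.6524,   |z_1| = 0.6524.
  z_2 = (-1.103 - 1.962806) / (-1.318) = 2.3261,   |z_2| = 2.3261.
Moduli of all roots: 0.6524, 2.3261.
All moduli strictly greater than 1? No.
Verdict: Not stationary.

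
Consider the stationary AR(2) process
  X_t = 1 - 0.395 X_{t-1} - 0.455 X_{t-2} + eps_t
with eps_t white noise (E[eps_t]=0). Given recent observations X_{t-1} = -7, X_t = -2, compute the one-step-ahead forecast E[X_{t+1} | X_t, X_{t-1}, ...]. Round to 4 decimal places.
E[X_{t+1} \mid \mathcal F_t] = 4.9750

For an AR(p) model X_t = c + sum_i phi_i X_{t-i} + eps_t, the
one-step-ahead conditional mean is
  E[X_{t+1} | X_t, ...] = c + sum_i phi_i X_{t+1-i}.
Substitute known values:
  E[X_{t+1} | ...] = 1 + (-0.395) * (-2) + (-0.455) * (-7)
                   = 4.9750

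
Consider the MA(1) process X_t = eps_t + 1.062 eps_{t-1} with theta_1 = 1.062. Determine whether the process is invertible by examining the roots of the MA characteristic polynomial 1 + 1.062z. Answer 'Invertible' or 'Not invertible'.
\text{Not invertible}

The MA(q) characteristic polynomial is P(z) = 1 + 1.062z.
Invertibility requires all roots to lie outside the unit circle, i.e. |z| > 1 for every root.
This is linear in z: 1 + (1.062) z = 0  =>  z = -1/(1.062) = -0.94162,  |z| = 0.94162.
Moduli of all roots: 0.9416.
All moduli strictly greater than 1? No.
Verdict: Not invertible.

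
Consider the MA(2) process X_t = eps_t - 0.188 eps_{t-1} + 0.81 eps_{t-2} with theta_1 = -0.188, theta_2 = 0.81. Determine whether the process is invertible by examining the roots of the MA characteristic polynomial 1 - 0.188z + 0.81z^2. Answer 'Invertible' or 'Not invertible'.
\text{Invertible}

The MA(q) characteristic polynomial is P(z) = 1 - 0.188z + 0.81z^2.
Invertibility requires all roots to lie outside the unit circle, i.e. |z| > 1 for every root.
Set 1 + (-0.188) z + (0.81) z^2 = 0, i.e. a z^2 + b z + c = 0 with a = 0.81, b = -0.188, c = 1.
Discriminant D = b^2 - 4ac = (-0.188)^2 - 4*(0.81)*1 = 0.035344 - (3.24) = -3.204656.
D < 0, so the roots are the complex-conjugate pair z = (-b +/- i sqrt(-D)) / (2a) = 0.116 +/- 1.105i.
For a conjugate pair |z|^2 = z * conj(z) = (product of roots) = c/a = 1/(0.81) = 1.234568, so |z| = sqrt(1.234568) = 1.1111 for both roots.
Moduli of all roots: 1.1111, 1.1111.
All moduli strictly greater than 1? Yes.
Verdict: Invertible.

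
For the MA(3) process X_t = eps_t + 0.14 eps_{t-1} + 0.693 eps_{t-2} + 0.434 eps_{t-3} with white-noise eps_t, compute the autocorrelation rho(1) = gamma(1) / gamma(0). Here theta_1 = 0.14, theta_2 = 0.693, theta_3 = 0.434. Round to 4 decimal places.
\rho(1) = 0.3186

For an MA(q) process with theta_0 = 1, the autocovariance is
  gamma(k) = sigma^2 * sum_{i=0..q-k} theta_i * theta_{i+k},
and rho(k) = gamma(k) / gamma(0). Sigma^2 cancels.
  numerator   = (1)*(0.14) + (0.14)*(0.693) + (0.693)*(0.434) = 0.537782.
  denominator = (1)^2 + (0.14)^2 + (0.693)^2 + (0.434)^2 = 1.688205.
  rho(1) = 0.537782 / 1.688205 = 0.3186.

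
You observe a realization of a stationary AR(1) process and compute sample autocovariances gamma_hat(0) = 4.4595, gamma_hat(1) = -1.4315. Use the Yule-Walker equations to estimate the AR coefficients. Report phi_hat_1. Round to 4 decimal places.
\hat\phi_{1} = -0.3210

The Yule-Walker equations for an AR(p) process read, in matrix form,
  Gamma_p phi = r_p,   with   (Gamma_p)_{ij} = gamma(|i - j|),
                       (r_p)_i = gamma(i),   i,j = 1..p.
Substitute the sample gammas (Toeplitz matrix and right-hand side of size 1):
  Gamma_p = [[4.4595]]
  r_p     = [-1.4315]
With p = 1 this is the single equation gamma(0) phi_1 = gamma(1):
  phi_hat_1 = gamma(1) / gamma(0) = -1.4315 / 4.4595 = -0.3210.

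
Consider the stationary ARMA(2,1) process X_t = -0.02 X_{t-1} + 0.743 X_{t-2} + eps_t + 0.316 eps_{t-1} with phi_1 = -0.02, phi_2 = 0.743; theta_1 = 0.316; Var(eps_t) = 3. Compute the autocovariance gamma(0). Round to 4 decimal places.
\gamma(0) = 7.0794

Multiply the model equation by X_{t-k} and take expectations. With theta_0 = psi_0 = 1 and psi_j the MA(infinity) weights, this gives
  gamma(k) - sum_i phi_i gamma(k-i) = c_k,
  c_k = sigma^2 * sum_{j=k..q} theta_j psi_{j-k}   (c_k = 0 for k > q),
using gamma(-m) = gamma(m).
psi-weights needed (psi_j = theta_j + sum_i phi_i psi_{j-i}):
  psi_1 = theta_1 + phi_1 = 0.316 + (-0.02) = 0.296
Right-hand sides:
  c_0 = sigma^2 (1 + theta_1 psi_1) = 3 * (1 + (0.316)(0.296)) = 3 * 1.093536 = 3.280608
  c_1 = sigma^2 theta_1 = 3 * (0.316) = 0.948
  c_2 = 0
Equations for k = 0, 1, 2 (AR order 2, c_2 = 0):
  (E0) gamma(0) = phi_1 gamma(1) + phi_2 gamma(2) + c_0
  (E1) gamma(1) = phi_1 gamma(0) + phi_2 gamma(1) + c_1
  (E2) gamma(2) = phi_1 gamma(1) + phi_2 gamma(0)
From (E1): gamma(1) = A gamma(0) + B with
  A = phi_1 / (1 - phi_2) = -0.02 / 0.257 = -0.077821,   B = c_1 / (1 - phi_2) = 0.948 / 0.257 = 3.688716.
Insert (E2) into (E0): gamma(0) (1 - phi_2^2) = phi_1 (1 + phi_2) gamma(1) + c_0.
  phi_1 (1 + phi_2) = (-0.02)(1.743) = -0.03486,   1 - phi_2^2 = 0.447951.
Replace gamma(1) by A gamma(0) + B and collect gamma(0):
  gamma(0) [0.447951 - (-0.03486)(-0.077821)] = (-0.03486)(3.688716) + 3.280608
  gamma(0) * 0.445238 = 3.152019
  gamma(0) = 3.152019 / 0.445238 = 7.079401.
Therefore gamma(0) = 7.0794 (to 4 decimal places).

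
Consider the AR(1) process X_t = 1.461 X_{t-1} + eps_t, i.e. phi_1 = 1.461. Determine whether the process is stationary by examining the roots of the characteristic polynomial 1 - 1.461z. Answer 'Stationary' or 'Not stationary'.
\text{Not stationary}

The AR(p) characteristic polynomial is P(z) = 1 - 1.461z.
Stationarity requires all roots to lie outside the unit circle, i.e. |z| > 1 for every root.
This is linear in z: 1 + (-1.461) z = 0  =>  z = -1/(-1.461) = 0.684463,  |z| = 0.684463.
Moduli of all roots: 0.6845.
All moduli strictly greater than 1? No.
Verdict: Not stationary.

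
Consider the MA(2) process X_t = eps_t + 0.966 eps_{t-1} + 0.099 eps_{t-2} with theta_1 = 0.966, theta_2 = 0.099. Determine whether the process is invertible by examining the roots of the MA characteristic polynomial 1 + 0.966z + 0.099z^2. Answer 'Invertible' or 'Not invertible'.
\text{Invertible}

The MA(q) characteristic polynomial is P(z) = 1 + 0.966z + 0.099z^2.
Invertibility requires all roots to lie outside the unit circle, i.e. |z| > 1 for every root.
Set 1 + (0.966) z + (0.099) z^2 = 0, i.e. a z^2 + b z + c = 0 with a = 0.099, b = 0.966, c = 1.
Discriminant D = b^2 - 4ac = (0.966)^2 - 4*(0.099)*1 = 0.933156 - (0.396) = 0.537156.
D >= 0, so the roots are real: z = (-b +/- sqrt(D)) / (2a) = (-0.966 +/- 0.732909) / (0.198).
  z_1 = (-0.966 + 0.732909) / (0.198) = -1.1772,   |z_1| = 1.1772.
  z_2 = (-0.966 - 0.732909) / (0.198) = -8.5803,   |z_2| = 8.5803.
Moduli of all roots: 1.1772, 8.5803.
All moduli strictly greater than 1? Yes.
Verdict: Invertible.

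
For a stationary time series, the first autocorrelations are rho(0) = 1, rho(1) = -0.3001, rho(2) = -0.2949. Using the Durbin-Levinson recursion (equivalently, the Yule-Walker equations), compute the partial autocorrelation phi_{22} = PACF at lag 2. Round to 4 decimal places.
\phi_{22} = -0.4231

The PACF at lag k is phi_{kk}, the last component of the solution
to the Yule-Walker system G_k phi = r_k where
  (G_k)_{ij} = rho(|i - j|), (r_k)_i = rho(i), i,j = 1..k.
Equivalently, Durbin-Levinson gives phi_{kk} iteratively:
  phi_{11} = rho(1)
  phi_{kk} = [rho(k) - sum_{j=1..k-1} phi_{k-1,j} rho(k-j)]
            / [1 - sum_{j=1..k-1} phi_{k-1,j} rho(j)],
  phi_{k,j} = phi_{k-1,j} - phi_{kk} phi_{k-1,k-j},  j = 1..k-1.
Step k = 1:
  phi_11 = rho(1) = -0.3001.
Step k = 2:
  phi_22 = [rho(2) - phi_11 rho(1)] / [1 - phi_11 rho(1)] = [-0.2949 - (-0.3001)(-0.3001)] / [1 - (-0.3001)(-0.3001)]
         = -0.38496001 / 0.90993999 = -0.4231.
Therefore phi_{22} = -0.4231.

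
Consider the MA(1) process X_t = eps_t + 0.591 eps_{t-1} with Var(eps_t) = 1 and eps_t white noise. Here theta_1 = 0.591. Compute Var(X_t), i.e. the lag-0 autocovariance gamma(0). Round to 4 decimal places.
\gamma(0) = 1.3493

For an MA(q) process X_t = eps_t + sum_i theta_i eps_{t-i} with
Var(eps_t) = sigma^2, the variance is
  gamma(0) = sigma^2 * (1 + sum_i theta_i^2).
  sum_i theta_i^2 = (0.591)^2 = 0.349281.
  gamma(0) = 1 * (1 + 0.349281) = 1 * 1.349281 = 1.349281, which rounds to 1.3493.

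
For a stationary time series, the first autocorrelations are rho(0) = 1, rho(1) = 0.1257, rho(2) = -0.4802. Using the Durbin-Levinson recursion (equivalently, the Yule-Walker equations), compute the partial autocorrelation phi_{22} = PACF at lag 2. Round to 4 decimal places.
\phi_{22} = -0.5040

The PACF at lag k is phi_{kk}, the last component of the solution
to the Yule-Walker system G_k phi = r_k where
  (G_k)_{ij} = rho(|i - j|), (r_k)_i = rho(i), i,j = 1..k.
Equivalently, Durbin-Levinson gives phi_{kk} iteratively:
  phi_{11} = rho(1)
  phi_{kk} = [rho(k) - sum_{j=1..k-1} phi_{k-1,j} rho(k-j)]
            / [1 - sum_{j=1..k-1} phi_{k-1,j} rho(j)],
  phi_{k,j} = phi_{k-1,j} - phi_{kk} phi_{k-1,k-j},  j = 1..k-1.
Step k = 1:
  phi_11 = rho(1) = 0.1257.
Step k = 2:
  phi_22 = [rho(2) - phi_11 rho(1)] / [1 - phi_11 rho(1)] = [-0.4802 - (0.1257)(0.1257)] / [1 - (0.1257)(0.1257)]
         = -0.49600049 / 0.98419951 = -0.504.
Therefore phi_{22} = -0.5040.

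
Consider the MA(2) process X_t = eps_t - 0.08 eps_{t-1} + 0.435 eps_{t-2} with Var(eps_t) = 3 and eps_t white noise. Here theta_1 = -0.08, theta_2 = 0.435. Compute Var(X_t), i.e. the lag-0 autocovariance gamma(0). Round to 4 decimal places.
\gamma(0) = 3.5869

For an MA(q) process X_t = eps_t + sum_i theta_i eps_{t-i} with
Var(eps_t) = sigma^2, the variance is
  gamma(0) = sigma^2 * (1 + sum_i theta_i^2).
  sum_i theta_i^2 = (-0.08)^2 + (0.435)^2 = 0.0064 + 0.189225 = 0.195625.
  gamma(0) = 3 * (1 + 0.195625) = 3 * 1.195625 = 3.586875, which rounds to 3.5869.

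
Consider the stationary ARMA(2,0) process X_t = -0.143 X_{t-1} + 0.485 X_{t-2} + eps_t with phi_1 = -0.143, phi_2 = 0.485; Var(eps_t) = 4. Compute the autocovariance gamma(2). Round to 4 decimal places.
\gamma(2) = 2.9736

Multiply the model equation by X_{t-k} and take expectations. With theta_0 = psi_0 = 1 and psi_j the MA(infinity) weights, this gives
  gamma(k) - sum_i phi_i gamma(k-i) = c_k,
  c_k = sigma^2 * sum_{j=k..q} theta_j psi_{j-k}   (c_k = 0 for k > q),
using gamma(-m) = gamma(m).
Pure AR (q = 0): c_0 = sigma^2 = 4, c_k = 0 for k >= 1.
Equations for k = 0, 1, 2 (AR order 2, c_2 = 0):
  (E0) gamma(0) = phi_1 gamma(1) + phi_2 gamma(2) + c_0
  (E1) gamma(1) = phi_1 gamma(0) + phi_2 gamma(1) + c_1
  (E2) gamma(2) = phi_1 gamma(1) + phi_2 gamma(0)
From (E1): gamma(1) = A gamma(0) + B with
  A = phi_1 / (1 - phi_2) = -0.143 / 0.515 = -0.27767,   B = c_1 / (1 - phi_2) = 0 / 0.515 = 0.
Insert (E2) into (E0): gamma(0) (1 - phi_2^2) = phi_1 (1 + phi_2) gamma(1) + c_0.
  phi_1 (1 + phi_2) = (-0.143)(1.485) = -0.212355,   1 - phi_2^2 = 0.764775.
Replace gamma(1) by A gamma(0) + B and collect gamma(0):
  gamma(0) [0.764775 - (-0.212355)(-0.27767)] = c_0 = 4
  gamma(0) * 0.70581 = 4
  gamma(0) = 4 / 0.70581 = 5.667244.
  gamma(1) = A gamma(0) = (-0.27767)(5.667244) = -1.573623.
  gamma(2) = phi_1 gamma(1) + phi_2 gamma(0) = (-0.143)(-1.573623) + (0.485)(5.667244) = 2.973642.
Therefore gamma(2) = 2.9736 (to 4 decimal places).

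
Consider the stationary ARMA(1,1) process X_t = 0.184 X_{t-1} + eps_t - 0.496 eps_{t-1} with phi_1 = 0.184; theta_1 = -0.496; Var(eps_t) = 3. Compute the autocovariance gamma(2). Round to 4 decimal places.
\gamma(2) = -0.1620

Multiply the model equation by X_{t-k} and take expectations. With theta_0 = psi_0 = 1 and psi_j the MA(infinity) weights, this gives
  gamma(k) - sum_i phi_i gamma(k-i) = c_k,
  c_k = sigma^2 * sum_{j=k..q} theta_j psi_{j-k}   (c_k = 0 for k > q),
using gamma(-m) = gamma(m).
psi-weights needed (psi_j = theta_j + sum_i phi_i psi_{j-i}):
  psi_1 = theta_1 + phi_1 = -0.496 + (0.184) = -0.312
Right-hand sides:
  c_0 = sigma^2 (1 + theta_1 psi_1) = 3 * (1 + (-0.496)(-0.312)) = 3 * 1.154752 = 3.464256
  c_1 = sigma^2 theta_1 = 3 * (-0.496) = -1.488
  c_2 = 0
Equations for k = 0 and k = 1 (AR order 1):
  gamma(0) = phi_1 gamma(1) + c_0
  gamma(1) = phi_1 gamma(0) + c_1
Substituting the second into the first: gamma(0) (1 - phi_1^2) = c_0 + phi_1 c_1, so
  gamma(0) = (c_0 + phi_1 c_1) / (1 - phi_1^2) = (3.464256 + (0.184)(-1.488)) / (1 - (0.184)^2) = 3.190464 / 0.966144 = 3.302266.
  gamma(1) = phi_1 gamma(0) + c_1 = (0.184)(3.302266) + (-1.488) = -0.880383.
For k = 2 (> q): gamma(2) = phi_1 gamma(1) = (0.184)(-0.880383) = -0.16199.
Therefore gamma(2) = -0.1620 (to 4 decimal places).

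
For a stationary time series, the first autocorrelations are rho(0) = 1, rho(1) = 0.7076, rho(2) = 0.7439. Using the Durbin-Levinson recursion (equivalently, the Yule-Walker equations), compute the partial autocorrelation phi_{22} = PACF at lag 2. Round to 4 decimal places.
\phi_{22} = 0.4871

The PACF at lag k is phi_{kk}, the last component of the solution
to the Yule-Walker system G_k phi = r_k where
  (G_k)_{ij} = rho(|i - j|), (r_k)_i = rho(i), i,j = 1..k.
Equivalently, Durbin-Levinson gives phi_{kk} iteratively:
  phi_{11} = rho(1)
  phi_{kk} = [rho(k) - sum_{j=1..k-1} phi_{k-1,j} rho(k-j)]
            / [1 - sum_{j=1..k-1} phi_{k-1,j} rho(j)],
  phi_{k,j} = phi_{k-1,j} - phi_{kk} phi_{k-1,k-j},  j = 1..k-1.
Step k = 1:
  phi_11 = rho(1) = 0.7076.
Step k = 2:
  phi_22 = [rho(2) - phi_11 rho(1)] / [1 - phi_11 rho(1)] = [0.7439 - (0.7076)(0.7076)] / [1 - (0.7076)(0.7076)]
         = 0.24320224 / 0.49930224 = 0.4871.
Therefore phi_{22} = 0.4871.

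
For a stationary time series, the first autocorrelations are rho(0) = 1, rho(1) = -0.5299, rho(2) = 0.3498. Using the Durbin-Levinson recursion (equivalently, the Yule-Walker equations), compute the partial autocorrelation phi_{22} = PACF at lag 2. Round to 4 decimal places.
\phi_{22} = 0.0959

The PACF at lag k is phi_{kk}, the last component of the solution
to the Yule-Walker system G_k phi = r_k where
  (G_k)_{ij} = rho(|i - j|), (r_k)_i = rho(i), i,j = 1..k.
Equivalently, Durbin-Levinson gives phi_{kk} iteratively:
  phi_{11} = rho(1)
  phi_{kk} = [rho(k) - sum_{j=1..k-1} phi_{k-1,j} rho(k-j)]
            / [1 - sum_{j=1..k-1} phi_{k-1,j} rho(j)],
  phi_{k,j} = phi_{k-1,j} - phi_{kk} phi_{k-1,k-j},  j = 1..k-1.
Step k = 1:
  phi_11 = rho(1) = -0.5299.
Step k = 2:
  phi_22 = [rho(2) - phi_11 rho(1)] / [1 - phi_11 rho(1)] = [0.3498 - (-0.5299)(-0.5299)] / [1 - (-0.5299)(-0.5299)]
         = 0.06900599 / 0.71920599 = 0.0959.
Therefore phi_{22} = 0.0959.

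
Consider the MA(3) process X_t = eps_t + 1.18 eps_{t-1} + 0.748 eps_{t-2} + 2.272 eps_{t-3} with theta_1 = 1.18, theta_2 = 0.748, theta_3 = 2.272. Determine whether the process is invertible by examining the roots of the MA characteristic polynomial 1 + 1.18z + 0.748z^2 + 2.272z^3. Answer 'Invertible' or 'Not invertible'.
\text{Not invertible}

The MA(q) characteristic polynomial is P(z) = 1 + 1.18z + 0.748z^2 + 2.272z^3.
Invertibility requires all roots to lie outside the unit circle, i.e. |z| > 1 for every root.
Degree 3: look for a simple real root z0 first, then factor out (1 - z/z0) and solve the remaining quadratic.
Testing z0 = -0.625: P(-0.625) = 1 + (1.18)(-0.625) + (0.748)(-0.625)^2 + (2.272)(-0.625)^3
  = 1 + (-0.7375) + (0.292187) + (-0.554688) = 0.  So z_0 = -0.625 is a root, |z_0| = 0.625.
Divide out the factor (1 + 1.6 z) = (1 - z/z0) (since 1/z0 = -1.6):
  P(z) = (1 + 1.6 z)(1 + (-0.42) z + (1.42) z^2)
  [check: z-coef -0.42 - (-1.6) = 1.18; z^2-coef 1.42 - (-1.6)(-0.42) = 0.748; z^3-coef -(-1.6)(1.42) = 2.272.]
Remaining roots from the quadratic factor 1 + (-0.42) z + (1.42) z^2:
  Set 1 + (-0.42) z + (1.42) z^2 = 0, i.e. a z^2 + b z + c = 0 with a = 1.42, b = -0.42, c = 1.
  Discriminant D = b^2 - 4ac = (-0.42)^2 - 4*(1.42)*1 = 0.1764 - (5.68) = -5.5036.
  D < 0, so the roots are the complex-conjugate pair z = (-b +/- i sqrt(-D)) / (2a) = 0.1479 +/- 0.826i.
  For a conjugate pair |z|^2 = z * conj(z) = (product of roots) = c/a = 1/(1.42) = 0.704225, so |z| = sqrt(0.704225) = 0.8392 for both roots.
Moduli of all roots: 0.6250, 0.8392, 0.8392.
All moduli strictly greater than 1? No.
Verdict: Not invertible.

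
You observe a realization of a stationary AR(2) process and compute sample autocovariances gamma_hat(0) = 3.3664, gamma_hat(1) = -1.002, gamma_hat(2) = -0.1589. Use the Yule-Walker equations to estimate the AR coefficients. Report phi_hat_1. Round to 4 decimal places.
\hat\phi_{1} = -0.3420

The Yule-Walker equations for an AR(p) process read, in matrix form,
  Gamma_p phi = r_p,   with   (Gamma_p)_{ij} = gamma(|i - j|),
                       (r_p)_i = gamma(i),   i,j = 1..p.
Substitute the sample gammas (Toeplitz matrix and right-hand side of size 2):
  Gamma_p = [[3.3664, -1.002], [-1.002, 3.3664]]
  r_p     = [-1.002, -0.1589]
Written out:
  3.3664 phi_1 - 1.002 phi_2 = -1.002
  -1.002 phi_1 + 3.3664 phi_2 = -0.1589
Solve by Cramer's rule:
  det = gamma(0)^2 - gamma(1)^2 = (3.3664)^2 - (-1.002)^2 = 11.33264896 - 1.004004 = 10.32864496
  phi_hat_1 = [gamma(1) gamma(0) - gamma(1) gamma(2)] / det = [(-1.002)(3.3664) - (-1.002)(-0.1589)] / 10.32864496 = -3.5323506 / 10.32864496 = -0.342
  phi_hat_2 = [gamma(0) gamma(2) - gamma(1)^2] / det = [(3.3664)(-0.1589) - (-1.002)^2] / 10.32864496 = -1.53892496 / 10.32864496 = -0.149
So phi_hat = [-0.3420, -0.1490].
Therefore phi_hat_1 = -0.3420.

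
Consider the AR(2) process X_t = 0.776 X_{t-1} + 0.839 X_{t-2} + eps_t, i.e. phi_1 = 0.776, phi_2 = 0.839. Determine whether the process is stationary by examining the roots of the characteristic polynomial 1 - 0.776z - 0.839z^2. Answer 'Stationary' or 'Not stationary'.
\text{Not stationary}

The AR(p) characteristic polynomial is P(z) = 1 - 0.776z - 0.839z^2.
Stationarity requires all roots to lie outside the unit circle, i.e. |z| > 1 for every root.
Set 1 + (-0.776) z + (-0.839) z^2 = 0, i.e. a z^2 + b z + c = 0 with a = -0.839, b = -0.776, c = 1.
Discriminant D = b^2 - 4ac = (-0.776)^2 - 4*(-0.839)*1 = 0.602176 - (-3.356) = 3.958176.
D >= 0, so the roots are real: z = (-b +/- sqrt(D)) / (2a) = (0.776 +/- 1.989517) / (-1.678).
  z_1 = (0.776 + 1.989517) / (-1.678) = -1.6481,   |z_1| = 1.6481.
  z_2 = (0.776 - 1.989517) / (-1.678) = 0.7232,   |z_2| = 0.7232.
Moduli of all roots: 1.6481, 0.7232.
All moduli strictly greater than 1? No.
Verdict: Not stationary.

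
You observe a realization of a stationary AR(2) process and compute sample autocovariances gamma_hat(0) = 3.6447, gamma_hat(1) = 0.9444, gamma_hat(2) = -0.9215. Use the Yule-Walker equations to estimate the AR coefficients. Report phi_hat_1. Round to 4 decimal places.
\hat\phi_{1} = 0.3480

The Yule-Walker equations for an AR(p) process read, in matrix form,
  Gamma_p phi = r_p,   with   (Gamma_p)_{ij} = gamma(|i - j|),
                       (r_p)_i = gamma(i),   i,j = 1..p.
Substitute the sample gammas (Toeplitz matrix and right-hand side of size 2):
  Gamma_p = [[3.6447, 0.9444], [0.9444, 3.6447]]
  r_p     = [0.9444, -0.9215]
Written out:
  3.6447 phi_1 + 0.9444 phi_2 = 0.9444
  0.9444 phi_1 + 3.6447 phi_2 = -0.9215
Solve by Cramer's rule:
  det = gamma(0)^2 - gamma(1)^2 = (3.6447)^2 - (0.9444)^2 = 13.28383809 - 0.89189136 = 12.39194673
  phi_hat_1 = [gamma(1) gamma(0) - gamma(1) gamma(2)] / det = [(0.9444)(3.6447) - (0.9444)(-0.9215)] / 12.39194673 = 4.31231928 / 12.39194673 = 0.348
  phi_hat_2 = [gamma(0) gamma(2) - gamma(1)^2] / det = [(3.6447)(-0.9215) - (0.9444)^2] / 12.39194673 = -4.25048241 / 12.39194673 = -0.343
So phi_hat = [0.3480, -0.3430].
Therefore phi_hat_1 = 0.3480.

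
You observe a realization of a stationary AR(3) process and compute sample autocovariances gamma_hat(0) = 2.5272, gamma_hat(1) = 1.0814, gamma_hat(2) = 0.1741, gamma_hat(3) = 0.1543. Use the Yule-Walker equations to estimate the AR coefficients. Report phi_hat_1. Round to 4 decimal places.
\hat\phi_{1} = 0.5030

The Yule-Walker equations for an AR(p) process read, in matrix form,
  Gamma_p phi = r_p,   with   (Gamma_p)_{ij} = gamma(|i - j|),
                       (r_p)_i = gamma(i),   i,j = 1..p.
Substitute the sample gammas (Toeplitz matrix and right-hand side of size 3):
  Gamma_p = [[2.5272, 1.0814, 0.1741], [1.0814, 2.5272, 1.0814], [0.1741, 1.0814, 2.5272]]
  r_p     = [1.0814, 0.1741, 0.1543]
Written out (R1..R3):
  (R1) 2.5272 phi_1 + 1.0814 phi_2 + 0.1741 phi_3 = 1.0814
  (R2) 1.0814 phi_1 + 2.5272 phi_2 + 1.0814 phi_3 = 0.1741
  (R3) 0.1741 phi_1 + 1.0814 phi_2 + 2.5272 phi_3 = 0.1543
Gaussian elimination:
  R2 <- R2 - (1.0814/2.5272) R1 = R2 - (0.427904) R1:  2.064464 phi_2 + 1.006902 phi_3 = -0.288636
  R3 <- R3 - (0.1741/2.5272) R1 = R3 - (0.06889) R1:  1.006902 phi_2 + 2.515206 phi_3 = 0.079802
  R3 <- R3 - (1.006902/2.064464) R2 = R3 - (0.48773) R2:  2.02411 phi_3 = 0.220578
Back-substitution:
  phi_hat_3 = 0.220578 / 2.02411 = 0.108975
  phi_hat_2 = (-0.288636 - (1.006902)(0.108975)) / 2.064464 = -0.192962
  phi_hat_1 = (1.0814 - (1.0814)(-0.192962) - (0.1741)(0.108975)) / 2.5272 = 0.502966
So phi_hat = [0.5030, -0.1930, 0.1090].
Therefore phi_hat_1 = 0.5030.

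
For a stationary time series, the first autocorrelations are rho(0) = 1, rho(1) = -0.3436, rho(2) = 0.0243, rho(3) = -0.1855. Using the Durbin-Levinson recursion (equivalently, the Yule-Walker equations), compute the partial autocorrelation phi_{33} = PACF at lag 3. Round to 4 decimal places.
\phi_{33} = -0.2440

The PACF at lag k is phi_{kk}, the last component of the solution
to the Yule-Walker system G_k phi = r_k where
  (G_k)_{ij} = rho(|i - j|), (r_k)_i = rho(i), i,j = 1..k.
Equivalently, Durbin-Levinson gives phi_{kk} iteratively:
  phi_{11} = rho(1)
  phi_{kk} = [rho(k) - sum_{j=1..k-1} phi_{k-1,j} rho(k-j)]
            / [1 - sum_{j=1..k-1} phi_{k-1,j} rho(j)],
  phi_{k,j} = phi_{k-1,j} - phi_{kk} phi_{k-1,k-j},  j = 1..k-1.
Step k = 1:
  phi_11 = rho(1) = -0.3436.
Step k = 2:
  phi_22 = [rho(2) - phi_11 rho(1)] / [1 - phi_11 rho(1)] = [0.0243 - (-0.3436)(-0.3436)] / [1 - (-0.3436)(-0.3436)]
         = -0.09376096 / 0.88193904 = -0.106312.
  Update: phi_21 = phi_11 - phi_22 phi_11 = -0.3436 - (-0.106312)(-0.3436) = -0.380129.
Step k = 3:
  phi_33 = [rho(3) - phi_21 rho(2) - phi_22 rho(1)] / [1 - phi_21 rho(1) - phi_22 rho(2)]
    numerator   = -0.1855 - (-0.380129)(0.0243) - (-0.106312)(-0.3436) = -0.21279177
    denominator = 1 - (-0.380129)(-0.3436) - (-0.106312)(0.0243) = 0.8719711
  phi_33 = -0.21279177 / 0.8719711 = -0.244.
Therefore phi_{33} = -0.2440.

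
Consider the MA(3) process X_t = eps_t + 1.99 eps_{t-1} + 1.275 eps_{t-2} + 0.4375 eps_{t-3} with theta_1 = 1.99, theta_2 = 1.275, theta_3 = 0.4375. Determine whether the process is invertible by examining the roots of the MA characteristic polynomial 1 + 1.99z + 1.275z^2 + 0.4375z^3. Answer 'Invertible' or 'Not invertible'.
\text{Not invertible}

The MA(q) characteristic polynomial is P(z) = 1 + 1.99z + 1.275z^2 + 0.4375z^3.
Invertibility requires all roots to lie outside the unit circle, i.e. |z| > 1 for every root.
Degree 3: look for a simple real root z0 first, then factor out (1 - z/z0) and solve the remaining quadratic.
Testing z0 = -0.8: P(-0.8) = 1 + (1.99)(-0.8) + (1.275)(-0.8)^2 + (0.4375)(-0.8)^3
  = 1 + (-1.592) + (0.816) + (-0.224) = 0.  So z_0 = -0.8 is a root, |z_0| = 0.8.
Divide out the factor (1 + 1.25 z) = (1 - z/z0) (since 1/z0 = -1.25):
  P(z) = (1 + 1.25 z)(1 + (0.74) z + (0.35) z^2)
  [check: z-coef 0.74 - (-1.25) = 1.99; z^2-coef 0.35 - (-1.25)(0.74) = 1.275; z^3-coef -(-1.25)(0.35) = 0.4375.]
Remaining roots from the quadratic factor 1 + (0.74) z + (0.35) z^2:
  Set 1 + (0.74) z + (0.35) z^2 = 0, i.e. a z^2 + b z + c = 0 with a = 0.35, b = 0.74, c = 1.
  Discriminant D = b^2 - 4ac = (0.74)^2 - 4*(0.35)*1 = 0.5476 - (1.4) = -0.8524.
  D < 0, so the roots are the complex-conjugate pair z = (-b +/- i sqrt(-D)) / (2a) = -1.0571 +/- 1.3189i.
  For a conjugate pair |z|^2 = z * conj(z) = (product of roots) = c/a = 1/(0.35) = 2.857143, so |z| = sqrt(2.857143) = 1.6903 for both roots.
Moduli of all roots: 0.8000, 1.6903, 1.6903.
All moduli strictly greater than 1? No.
Verdict: Not invertible.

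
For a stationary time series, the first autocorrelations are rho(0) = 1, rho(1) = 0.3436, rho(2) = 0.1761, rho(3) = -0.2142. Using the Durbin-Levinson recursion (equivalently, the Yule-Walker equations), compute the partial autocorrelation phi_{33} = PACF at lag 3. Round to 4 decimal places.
\phi_{33} = -0.3341

The PACF at lag k is phi_{kk}, the last component of the solution
to the Yule-Walker system G_k phi = r_k where
  (G_k)_{ij} = rho(|i - j|), (r_k)_i = rho(i), i,j = 1..k.
Equivalently, Durbin-Levinson gives phi_{kk} iteratively:
  phi_{11} = rho(1)
  phi_{kk} = [rho(k) - sum_{j=1..k-1} phi_{k-1,j} rho(k-j)]
            / [1 - sum_{j=1..k-1} phi_{k-1,j} rho(j)],
  phi_{k,j} = phi_{k-1,j} - phi_{kk} phi_{k-1,k-j},  j = 1..k-1.
Step k = 1:
  phi_11 = rho(1) = 0.3436.
Step k = 2:
  phi_22 = [rho(2) - phi_11 rho(1)] / [1 - phi_11 rho(1)] = [0.1761 - (0.3436)(0.3436)] / [1 - (0.3436)(0.3436)]
         = 0.05803904 / 0.88193904 = 0.065808.
  Update: phi_21 = phi_11 - phi_22 phi_11 = 0.3436 - (0.065808)(0.3436) = 0.320988.
Step k = 3:
  phi_33 = [rho(3) - phi_21 rho(2) - phi_22 rho(1)] / [1 - phi_21 rho(1) - phi_22 rho(2)]
    numerator   = -0.2142 - (0.320988)(0.1761) - (0.065808)(0.3436) = -0.29333781
    denominator = 1 - (0.320988)(0.3436) - (0.065808)(0.1761) = 0.87811958
  phi_33 = -0.29333781 / 0.87811958 = -0.3341.
Therefore phi_{33} = -0.3341.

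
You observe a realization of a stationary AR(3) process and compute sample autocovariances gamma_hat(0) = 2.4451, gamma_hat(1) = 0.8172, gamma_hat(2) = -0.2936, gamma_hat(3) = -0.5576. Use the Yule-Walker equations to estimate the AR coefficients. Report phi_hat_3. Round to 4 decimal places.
\hat\phi_{3} = -0.1090

The Yule-Walker equations for an AR(p) process read, in matrix form,
  Gamma_p phi = r_p,   with   (Gamma_p)_{ij} = gamma(|i - j|),
                       (r_p)_i = gamma(i),   i,j = 1..p.
Substitute the sample gammas (Toeplitz matrix and right-hand side of size 3):
  Gamma_p = [[2.4451, 0.8172, -0.2936], [0.8172, 2.4451, 0.8172], [-0.2936, 0.8172, 2.4451]]
  r_p     = [0.8172, -0.2936, -0.5576]
Written out (R1..R3):
  (R1) 2.4451 phi_1 + 0.8172 phi_2 - 0.2936 phi_3 = 0.8172
  (R2) 0.8172 phi_1 + 2.4451 phi_2 + 0.8172 phi_3 = -0.2936
  (R3) -0.2936 phi_1 + 0.8172 phi_2 + 2.4451 phi_3 = -0.5576
Gaussian elimination:
  R2 <- R2 - (0.8172/2.4451) R1 = R2 - (0.334219) R1:  2.171976 phi_2 + 0.915327 phi_3 = -0.566724
  R3 <- R3 - (-0.2936/2.4451) R1 = R3 - (-0.120077) R1:  0.915327 phi_2 + 2.409845 phi_3 = -0.459473
  R3 <- R3 - (0.915327/2.171976) R2 = R3 - (0.421426) R2:  2.024103 phi_3 = -0.220641
Back-substitution:
  phi_hat_3 = -0.220641 / 2.024103 = -0.109007
  phi_hat_2 = (-0.566724 - (0.915327)(-0.109007)) / 2.171976 = -0.214987
  phi_hat_1 = (0.8172 - (0.8172)(-0.214987) - (-0.2936)(-0.109007)) / 2.4451 = 0.392983
So phi_hat = [0.3930, -0.2150, -0.1090].
Therefore phi_hat_3 = -0.1090.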